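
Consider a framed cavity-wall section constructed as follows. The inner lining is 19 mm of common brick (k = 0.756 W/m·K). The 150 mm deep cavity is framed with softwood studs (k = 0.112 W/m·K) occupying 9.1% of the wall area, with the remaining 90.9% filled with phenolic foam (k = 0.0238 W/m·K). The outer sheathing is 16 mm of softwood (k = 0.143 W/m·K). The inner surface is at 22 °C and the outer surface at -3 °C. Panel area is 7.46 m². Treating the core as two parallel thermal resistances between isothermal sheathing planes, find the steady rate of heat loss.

Sheathing layers in series; stud and cavity paths in parallel between them.
R_inner = 0.019/(0.756×7.46) = 0.003369 K/W
R_stud  = 0.15/(0.112×0.091×7.46) = 1.973 K/W
R_cav   = 0.15/(0.0238×0.909×7.46) = 0.9294 K/W
1/R_core = 1/R_stud + 1/R_cav → R_core = 0.6318 K/W
R_outer = 0.016/(0.143×7.46) = 0.015 K/W
R_total = 0.6501 K/W
Q = ΔT/R_total = 25/0.6501

Q ≈ 38.5 W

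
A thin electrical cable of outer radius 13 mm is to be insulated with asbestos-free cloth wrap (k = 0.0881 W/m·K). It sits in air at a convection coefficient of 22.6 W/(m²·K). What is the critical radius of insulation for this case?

For a cylinder r_cr = k/h = 0.0881/22.6
r_cr = 3.9 mm; since the bare radius (13 mm) is above r_cr, any added insulation will reduce heat loss.

r_cr ≈ 3.9 mm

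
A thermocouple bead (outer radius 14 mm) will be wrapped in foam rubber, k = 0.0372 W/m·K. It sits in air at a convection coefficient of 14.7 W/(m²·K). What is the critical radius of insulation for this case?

r_cr ≈ 5.06 mm

For a sphere r_cr = 2k/h = 2×0.0372/14.7
r_cr = 5.06 mm; since the bare radius (14 mm) is above r_cr, any added insulation will reduce heat loss.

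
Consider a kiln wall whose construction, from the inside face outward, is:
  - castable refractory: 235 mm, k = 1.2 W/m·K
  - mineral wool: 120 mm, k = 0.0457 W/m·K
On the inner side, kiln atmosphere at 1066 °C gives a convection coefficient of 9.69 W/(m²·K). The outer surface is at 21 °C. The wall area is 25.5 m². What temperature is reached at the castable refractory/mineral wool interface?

T ≈ 959 °C

Model the wall as resistances in series:
R_inner film = 1/(h_i·A) = 1/(9.69×25.5) = 0.004047 K/W
R_castable refractory = L/(kA) = 0.235/(1.2×25.5) = 0.00768 K/W
R_mineral wool = L/(kA) = 0.12/(0.0457×25.5) = 0.103 K/W
R_total = 0.1147 K/W;  Q = ΔT/R_total = 1045/0.1147 = 9111 W
T_interface = T_inner − Q·ΣR(inner→interface) = 1066 − 9110×0.01173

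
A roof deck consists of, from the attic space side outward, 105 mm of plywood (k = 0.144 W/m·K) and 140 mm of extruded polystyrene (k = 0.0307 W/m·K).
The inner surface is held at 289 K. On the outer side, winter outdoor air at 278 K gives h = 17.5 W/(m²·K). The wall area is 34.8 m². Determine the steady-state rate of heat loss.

Using the resistance-network approach (series):
R_plywood = L/(kA) = 0.105/(0.144×34.8) = 0.02095 K/W
R_extruded polystyrene = L/(kA) = 0.14/(0.0307×34.8) = 0.131 K/W
R_outer film = 1/(h_o·A) = 1/(17.5×34.8) = 0.001642 K/W
R_total = 0.1536 K/W
Q = ΔT / R_total = 11 / 0.1536

Q ≈ 71.6 W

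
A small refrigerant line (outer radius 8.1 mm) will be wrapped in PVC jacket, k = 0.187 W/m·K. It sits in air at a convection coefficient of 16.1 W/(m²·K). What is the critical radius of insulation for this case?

For a cylinder r_cr = k/h = 0.187/16.1
r_cr = 11.6 mm; since the bare radius (8.1 mm) is below r_cr, adding a thin layer of insulation will *increase* heat loss.

r_cr ≈ 11.6 mm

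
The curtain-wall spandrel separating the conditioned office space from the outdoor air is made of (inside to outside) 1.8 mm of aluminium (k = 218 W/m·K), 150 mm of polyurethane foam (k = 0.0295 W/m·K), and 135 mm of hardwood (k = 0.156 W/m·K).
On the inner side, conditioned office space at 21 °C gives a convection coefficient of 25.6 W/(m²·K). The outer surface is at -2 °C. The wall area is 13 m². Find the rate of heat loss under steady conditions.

Q ≈ 49.9 W

Thermal resistances in series:
R_inner film = 1/(h_i·A) = 1/(25.6×13) = 0.003005 K/W
R_aluminium = L/(kA) = 0.0018/(218×13) = 6.351×10^-7 K/W
R_polyurethane foam = L/(kA) = 0.15/(0.0295×13) = 0.3911 K/W
R_hardwood = L/(kA) = 0.135/(0.156×13) = 0.06657 K/W
R_total = 0.4607 K/W
Q = ΔT / R_total = 23 / 0.4607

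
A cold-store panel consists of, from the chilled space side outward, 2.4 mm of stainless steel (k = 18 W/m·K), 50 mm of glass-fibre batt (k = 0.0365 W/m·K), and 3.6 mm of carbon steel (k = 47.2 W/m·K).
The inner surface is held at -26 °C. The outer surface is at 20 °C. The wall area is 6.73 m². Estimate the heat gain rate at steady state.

Model the wall as resistances in series:
R_stainless steel = L/(kA) = 0.0024/(18×6.73) = 1.981×10^-5 K/W
R_glass-fibre batt = L/(kA) = 0.05/(0.0365×6.73) = 0.2035 K/W
R_carbon steel = L/(kA) = 0.0036/(47.2×6.73) = 1.133×10^-5 K/W
R_total = 0.2036 K/W
Q = ΔT / R_total = 46 / 0.2036

Q ≈ 226 W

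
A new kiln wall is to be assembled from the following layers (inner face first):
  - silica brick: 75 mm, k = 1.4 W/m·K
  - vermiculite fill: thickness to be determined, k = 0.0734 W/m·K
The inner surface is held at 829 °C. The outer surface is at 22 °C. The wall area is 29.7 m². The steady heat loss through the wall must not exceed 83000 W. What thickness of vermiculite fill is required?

L ≈ 17.3 mm

Series thermal resistances:
R_silica brick = L/(kA) = 0.075/(1.4×29.7) = 0.001804 K/W
Sum of the known resistances R_other = 0.001804 K/W
Required total resistance R_tot = ΔT/Q_allow = 807/83000 = 0.009723 K/W
R_vermiculite fill = R_tot − R_other = 0.007919 K/W
L = R·k·A = 0.007919×0.0734×29.7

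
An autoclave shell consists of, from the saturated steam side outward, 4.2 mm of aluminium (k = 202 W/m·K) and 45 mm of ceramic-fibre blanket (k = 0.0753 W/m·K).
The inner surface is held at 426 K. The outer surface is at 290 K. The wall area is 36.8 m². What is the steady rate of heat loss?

Thermal resistances in series:
R_aluminium = L/(kA) = 0.0042/(202×36.8) = 5.65×10^-7 K/W
R_ceramic-fibre blanket = L/(kA) = 0.045/(0.0753×36.8) = 0.01624 K/W
R_total = 0.01624 K/W
Q = ΔT / R_total = 136 / 0.01624

Q ≈ 8370 W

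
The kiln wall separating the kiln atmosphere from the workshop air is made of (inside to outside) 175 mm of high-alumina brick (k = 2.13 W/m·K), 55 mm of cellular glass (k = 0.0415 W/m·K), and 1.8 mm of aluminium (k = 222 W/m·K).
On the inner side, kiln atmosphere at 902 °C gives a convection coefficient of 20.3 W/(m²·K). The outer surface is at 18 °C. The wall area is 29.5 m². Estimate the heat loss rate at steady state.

Treating each layer as a thermal resistance in series:
R_inner film = 1/(h_i·A) = 1/(20.3×29.5) = 0.00167 K/W
R_high-alumina brick = L/(kA) = 0.175/(2.13×29.5) = 0.002785 K/W
R_cellular glass = L/(kA) = 0.055/(0.0415×29.5) = 0.04493 K/W
R_aluminium = L/(kA) = 0.0018/(222×29.5) = 2.749×10^-7 K/W
R_total = 0.04938 K/W
Q = ΔT / R_total = 884 / 0.04938

Q ≈ 17900 W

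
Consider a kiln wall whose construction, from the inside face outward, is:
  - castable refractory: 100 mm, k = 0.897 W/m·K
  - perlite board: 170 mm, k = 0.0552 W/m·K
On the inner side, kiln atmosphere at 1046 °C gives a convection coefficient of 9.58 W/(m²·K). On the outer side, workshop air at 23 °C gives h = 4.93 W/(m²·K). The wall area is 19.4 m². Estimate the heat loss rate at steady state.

Q ≈ 5670 W

Series thermal resistances:
R_inner film = 1/(h_i·A) = 1/(9.58×19.4) = 0.005381 K/W
R_castable refractory = L/(kA) = 0.1/(0.897×19.4) = 0.005747 K/W
R_perlite board = L/(kA) = 0.17/(0.0552×19.4) = 0.1587 K/W
R_outer film = 1/(h_o·A) = 1/(4.93×19.4) = 0.01046 K/W
R_total = 0.1803 K/W
Q = ΔT / R_total = 1023 / 0.1803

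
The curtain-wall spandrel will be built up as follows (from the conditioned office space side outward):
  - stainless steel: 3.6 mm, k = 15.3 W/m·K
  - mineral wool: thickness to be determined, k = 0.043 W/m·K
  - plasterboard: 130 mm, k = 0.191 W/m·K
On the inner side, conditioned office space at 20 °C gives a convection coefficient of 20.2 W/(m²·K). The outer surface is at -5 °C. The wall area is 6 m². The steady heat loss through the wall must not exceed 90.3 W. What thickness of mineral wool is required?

Model the wall as resistances in series:
R_inner film = 1/(h_i·A) = 1/(20.2×6) = 0.008251 K/W
R_stainless steel = L/(kA) = 0.0036/(15.3×6) = 3.922×10^-5 K/W
R_plasterboard = L/(kA) = 0.13/(0.191×6) = 0.1134 K/W
Sum of the known resistances R_other = 0.1217 K/W
Required total resistance R_tot = ΔT/Q_allow = 25/90.3 = 0.2769 K/W
R_mineral wool = R_tot − R_other = 0.1551 K/W
L = R·k·A = 0.1551×0.043×6

L ≈ 40 mm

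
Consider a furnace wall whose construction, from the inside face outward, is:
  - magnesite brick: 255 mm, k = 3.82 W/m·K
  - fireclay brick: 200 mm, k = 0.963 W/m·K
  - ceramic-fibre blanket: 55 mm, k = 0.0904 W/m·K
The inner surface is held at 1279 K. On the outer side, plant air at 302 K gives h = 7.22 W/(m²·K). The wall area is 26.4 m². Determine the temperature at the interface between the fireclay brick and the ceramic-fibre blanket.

Treating each layer as a thermal resistance in series:
R_magnesite brick = L/(kA) = 0.255/(3.82×26.4) = 0.002529 K/W
R_fireclay brick = L/(kA) = 0.2/(0.963×26.4) = 0.007867 K/W
R_ceramic-fibre blanket = L/(kA) = 0.055/(0.0904×26.4) = 0.02305 K/W
R_outer film = 1/(h_o·A) = 1/(7.22×26.4) = 0.005246 K/W
R_total = 0.03869 K/W;  Q = ΔT/R_total = 977/0.03869 = 25250 W
T_interface = T_inner − Q·ΣR(inner→interface) = 1279 − 25300×0.0104

T ≈ 1020 K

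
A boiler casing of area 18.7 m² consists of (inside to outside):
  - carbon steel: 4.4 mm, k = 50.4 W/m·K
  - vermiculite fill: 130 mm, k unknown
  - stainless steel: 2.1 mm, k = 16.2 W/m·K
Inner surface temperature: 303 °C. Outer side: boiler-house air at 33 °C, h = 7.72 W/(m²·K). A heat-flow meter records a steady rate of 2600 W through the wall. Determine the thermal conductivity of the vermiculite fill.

k ≈ 0.0717 W/(m·K)

Model the wall as resistances in series:
R_carbon steel = L/(kA) = 0.0044/(50.4×18.7) = 4.669×10^-6 K/W
R_stainless steel = L/(kA) = 0.0021/(16.2×18.7) = 6.932×10^-6 K/W
R_outer film = 1/(h_o·A) = 1/(7.72×18.7) = 0.006927 K/W
Sum of known resistances R_other = 0.006939 K/W
Total R = ΔT/Q = 270/2600 = 0.1038 K/W
R_vermiculite fill = R_total − R_other = 0.09691 K/W
k = L/(R·A) = 0.13/(0.09691×18.7)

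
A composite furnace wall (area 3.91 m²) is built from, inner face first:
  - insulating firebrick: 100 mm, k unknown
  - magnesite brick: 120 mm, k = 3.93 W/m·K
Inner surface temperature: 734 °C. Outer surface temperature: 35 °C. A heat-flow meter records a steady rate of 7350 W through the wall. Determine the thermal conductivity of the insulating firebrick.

Thermal resistances in series:
R_magnesite brick = L/(kA) = 0.12/(3.93×3.91) = 0.007809 K/W
Sum of known resistances R_other = 0.007809 K/W
Total R = ΔT/Q = 699/7350 = 0.0951 K/W
R_insulating firebrick = R_total − R_other = 0.08729 K/W
k = L/(R·A) = 0.1/(0.08729×3.91)

k ≈ 0.293 W/(m·K)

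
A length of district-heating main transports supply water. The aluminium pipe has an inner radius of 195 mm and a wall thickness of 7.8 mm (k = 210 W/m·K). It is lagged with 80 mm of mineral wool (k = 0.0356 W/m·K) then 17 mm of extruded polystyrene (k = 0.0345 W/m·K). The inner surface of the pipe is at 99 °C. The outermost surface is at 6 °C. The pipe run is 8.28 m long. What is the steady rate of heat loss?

Treating each annulus and film as a series resistance:
R_aluminium pipe wall = ln(202.8/195)/(2π×210×8.28) = 3.59×10^-6 K/W
R_mineral wool = ln(282.8/202.8)/(2π×0.0356×8.28) = 0.1795 K/W
R_extruded polystyrene = ln(299.8/282.8)/(2π×0.0345×8.28) = 0.03252 K/W
R_total = 0.2121 K/W
Q = ΔT/R_total = 93/0.2121

Q ≈ 439 W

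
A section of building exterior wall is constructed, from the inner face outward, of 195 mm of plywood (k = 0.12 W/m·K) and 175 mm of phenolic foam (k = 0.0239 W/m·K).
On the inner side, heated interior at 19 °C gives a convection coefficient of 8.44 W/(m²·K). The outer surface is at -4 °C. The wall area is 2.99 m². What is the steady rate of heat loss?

Q ≈ 7.59 W

Model the wall as resistances in series:
R_inner film = 1/(h_i·A) = 1/(8.44×2.99) = 0.03963 K/W
R_plywood = L/(kA) = 0.195/(0.12×2.99) = 0.5435 K/W
R_phenolic foam = L/(kA) = 0.175/(0.0239×2.99) = 2.449 K/W
R_total = 3.032 K/W
Q = ΔT / R_total = 23 / 3.032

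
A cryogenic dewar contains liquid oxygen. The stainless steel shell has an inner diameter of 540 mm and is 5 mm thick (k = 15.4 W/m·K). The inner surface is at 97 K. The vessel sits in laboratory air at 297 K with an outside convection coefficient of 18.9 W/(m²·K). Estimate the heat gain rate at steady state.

Q ≈ 3570 W

Radial (spherical) resistances in series:
R_stainless steel shell = (1/0.27 − 1/0.275)/(4π×15.4) = 3.48×10^-4 K/W
R_outer film = 1/(h·4πr_o²) = 1/(18.9×4π×0.275²) = 0.05568 K/W
R_total = 0.05602 K/W
Q = ΔT/R_total = 200/0.05602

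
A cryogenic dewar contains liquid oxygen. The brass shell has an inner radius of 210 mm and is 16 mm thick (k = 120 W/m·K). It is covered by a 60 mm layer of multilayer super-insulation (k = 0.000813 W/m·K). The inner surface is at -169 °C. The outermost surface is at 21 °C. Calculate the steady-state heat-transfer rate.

Q ≈ 2.09 W

Radial (spherical) resistances in series:
R_brass shell = (1/0.21 − 1/0.226)/(4π×120) = 2.236×10^-4 K/W
R_multilayer super-insulation = (1/0.226 − 1/0.286)/(4π×0.000813) = 90.86 K/W
R_total = 90.86 K/W
Q = ΔT/R_total = 190/90.86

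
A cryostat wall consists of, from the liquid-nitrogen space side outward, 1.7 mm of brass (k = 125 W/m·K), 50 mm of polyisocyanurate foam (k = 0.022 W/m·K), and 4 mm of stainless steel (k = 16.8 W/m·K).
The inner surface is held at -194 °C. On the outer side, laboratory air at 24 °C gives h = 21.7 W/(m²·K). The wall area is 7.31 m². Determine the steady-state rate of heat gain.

Q ≈ 687 W

Thermal resistances in series:
R_brass = L/(kA) = 0.0017/(125×7.31) = 1.86×10^-6 K/W
R_polyisocyanurate foam = L/(kA) = 0.05/(0.022×7.31) = 0.3109 K/W
R_stainless steel = L/(kA) = 0.004/(16.8×7.31) = 3.257×10^-5 K/W
R_outer film = 1/(h_o·A) = 1/(21.7×7.31) = 0.006304 K/W
R_total = 0.3172 K/W
Q = ΔT / R_total = 218 / 0.3172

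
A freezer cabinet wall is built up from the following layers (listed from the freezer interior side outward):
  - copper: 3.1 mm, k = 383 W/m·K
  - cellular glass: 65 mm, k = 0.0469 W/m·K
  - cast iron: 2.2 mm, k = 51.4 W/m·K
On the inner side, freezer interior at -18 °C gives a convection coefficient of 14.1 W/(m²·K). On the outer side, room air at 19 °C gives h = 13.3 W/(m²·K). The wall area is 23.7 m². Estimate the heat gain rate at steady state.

Thermal resistances in series:
R_inner film = 1/(h_i·A) = 1/(14.1×23.7) = 0.002992 K/W
R_copper = L/(kA) = 0.0031/(383×23.7) = 3.415×10^-7 K/W
R_cellular glass = L/(kA) = 0.065/(0.0469×23.7) = 0.05848 K/W
R_cast iron = L/(kA) = 0.0022/(51.4×23.7) = 1.806×10^-6 K/W
R_outer film = 1/(h_o·A) = 1/(13.3×23.7) = 0.003172 K/W
R_total = 0.06465 K/W
Q = ΔT / R_total = 37 / 0.06465

Q ≈ 572 W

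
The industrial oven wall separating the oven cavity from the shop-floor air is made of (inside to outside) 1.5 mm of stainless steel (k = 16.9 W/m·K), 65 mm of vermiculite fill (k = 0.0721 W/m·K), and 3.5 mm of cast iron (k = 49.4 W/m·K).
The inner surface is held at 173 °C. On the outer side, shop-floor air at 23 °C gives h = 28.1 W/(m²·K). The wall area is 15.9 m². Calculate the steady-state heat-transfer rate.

Model the wall as resistances in series:
R_stainless steel = L/(kA) = 0.0015/(16.9×15.9) = 5.582×10^-6 K/W
R_vermiculite fill = L/(kA) = 0.065/(0.0721×15.9) = 0.0567 K/W
R_cast iron = L/(kA) = 0.0035/(49.4×15.9) = 4.456×10^-6 K/W
R_outer film = 1/(h_o·A) = 1/(28.1×15.9) = 0.002238 K/W
R_total = 0.05895 K/W
Q = ΔT / R_total = 150 / 0.05895

Q ≈ 2540 W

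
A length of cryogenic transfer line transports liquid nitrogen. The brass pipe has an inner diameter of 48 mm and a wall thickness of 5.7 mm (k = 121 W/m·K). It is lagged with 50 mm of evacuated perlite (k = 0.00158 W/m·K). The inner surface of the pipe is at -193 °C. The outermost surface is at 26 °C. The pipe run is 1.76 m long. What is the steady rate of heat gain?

For a radial system each layer contributes R = ln(r_out/r_in)/(2πkL); films add R = 1/(hA).
R_brass pipe wall = ln(29.7/24)/(2π×121×1.76) = 1.593×10^-4 K/W
R_evacuated perlite = ln(79.7/29.7)/(2π×0.00158×1.76) = 56.5 K/W
R_total = 56.5 K/W
Q = ΔT/R_total = 219/56.5

Q ≈ 3.88 W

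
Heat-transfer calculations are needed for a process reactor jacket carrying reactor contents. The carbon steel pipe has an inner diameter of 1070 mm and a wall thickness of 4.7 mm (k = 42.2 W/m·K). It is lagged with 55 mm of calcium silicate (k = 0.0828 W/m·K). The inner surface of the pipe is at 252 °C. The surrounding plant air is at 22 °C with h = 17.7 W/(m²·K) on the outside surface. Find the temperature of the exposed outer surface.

Treating each annulus and film as a series resistance:
R_carbon steel pipe wall = ln(539.7/535)/(2π×42.2×1) = 3.299×10^-5 K/W
R_calcium silicate = ln(594.7/539.7)/(2π×0.0828×1) = 0.1865 K/W
R_outer film = 1/(h_o·2πr_oL) = 1/(17.7×2π×0.5947×1) = 0.01512 K/W
R_total = 0.2017 K/W
Q = ΔT/R_total = 230/0.2017
Q = 1140 W/m
T_interface = T_inner − Q·ΣR(inner→interface) = 252 − 1140×0.1866

T ≈ 39.2 °C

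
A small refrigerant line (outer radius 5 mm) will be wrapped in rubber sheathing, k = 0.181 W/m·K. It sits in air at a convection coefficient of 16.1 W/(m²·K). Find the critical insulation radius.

For a cylinder r_cr = k/h = 0.181/16.1
r_cr = 11.2 mm; since the bare radius (5 mm) is below r_cr, adding a thin layer of insulation will *increase* heat loss.

r_cr ≈ 11.2 mm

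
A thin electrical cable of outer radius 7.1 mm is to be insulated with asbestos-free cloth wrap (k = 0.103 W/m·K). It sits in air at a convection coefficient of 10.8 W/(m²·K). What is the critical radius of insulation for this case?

r_cr ≈ 9.54 mm

For a cylinder r_cr = k/h = 0.103/10.8
r_cr = 9.54 mm; since the bare radius (7.1 mm) is below r_cr, adding a thin layer of insulation will *increase* heat loss.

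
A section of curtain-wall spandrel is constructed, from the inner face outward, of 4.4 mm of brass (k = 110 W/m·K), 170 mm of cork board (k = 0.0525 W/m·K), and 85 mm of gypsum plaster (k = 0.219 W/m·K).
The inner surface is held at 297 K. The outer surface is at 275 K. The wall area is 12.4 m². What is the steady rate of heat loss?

Q ≈ 75.2 W

Model the wall as resistances in series:
R_brass = L/(kA) = 0.0044/(110×12.4) = 3.226×10^-6 K/W
R_cork board = L/(kA) = 0.17/(0.0525×12.4) = 0.2611 K/W
R_gypsum plaster = L/(kA) = 0.085/(0.219×12.4) = 0.0313 K/W
R_total = 0.2924 K/W
Q = ΔT / R_total = 22 / 0.2924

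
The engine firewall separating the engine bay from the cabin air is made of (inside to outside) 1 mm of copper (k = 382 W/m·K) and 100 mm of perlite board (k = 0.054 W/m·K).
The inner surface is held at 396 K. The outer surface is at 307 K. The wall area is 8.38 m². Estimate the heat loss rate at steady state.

Q ≈ 403 W

Using the resistance-network approach (series):
R_copper = L/(kA) = 0.001/(382×8.38) = 3.124×10^-7 K/W
R_perlite board = L/(kA) = 0.1/(0.054×8.38) = 0.221 K/W
R_total = 0.221 K/W
Q = ΔT / R_total = 89 / 0.221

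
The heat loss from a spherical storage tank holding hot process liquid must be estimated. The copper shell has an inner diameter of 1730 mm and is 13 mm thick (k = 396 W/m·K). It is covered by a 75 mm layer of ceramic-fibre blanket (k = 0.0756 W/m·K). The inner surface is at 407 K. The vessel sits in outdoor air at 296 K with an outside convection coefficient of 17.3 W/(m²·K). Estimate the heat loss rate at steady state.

Q ≈ 1120 W

Each spherical layer contributes R = (1/r_i − 1/r_o)/(4πk):
R_copper shell = (1/0.865 − 1/0.878)/(4π×396) = 3.44×10^-6 K/W
R_ceramic-fibre blanket = (1/0.878 − 1/0.953)/(4π×0.0756) = 0.09435 K/W
R_outer film = 1/(h·4πr_o²) = 1/(17.3×4π×0.953²) = 0.005065 K/W
R_total = 0.09942 K/W
Q = ΔT/R_total = 111/0.09942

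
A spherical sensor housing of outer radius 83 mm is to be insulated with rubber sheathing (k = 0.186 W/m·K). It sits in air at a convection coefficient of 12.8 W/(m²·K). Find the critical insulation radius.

r_cr ≈ 29.1 mm

For a sphere r_cr = 2k/h = 2×0.186/12.8
r_cr = 29.1 mm; since the bare radius (83 mm) is above r_cr, any added insulation will reduce heat loss.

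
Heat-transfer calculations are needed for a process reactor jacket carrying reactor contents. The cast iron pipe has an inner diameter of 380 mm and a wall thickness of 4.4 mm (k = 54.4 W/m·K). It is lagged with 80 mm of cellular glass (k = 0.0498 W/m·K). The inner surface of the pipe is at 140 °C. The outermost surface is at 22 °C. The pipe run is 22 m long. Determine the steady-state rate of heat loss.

Q ≈ 2360 W

Radial resistances (cylindrical: R_cond = ln(r_o/r_i)/(2πkL), R_conv = 1/(h·2πrL)):
R_cast iron pipe wall = ln(194.4/190)/(2π×54.4×22) = 3.045×10^-6 K/W
R_cellular glass = ln(274.4/194.4)/(2π×0.0498×22) = 0.05007 K/W
R_total = 0.05007 K/W
Q = ΔT/R_total = 118/0.05007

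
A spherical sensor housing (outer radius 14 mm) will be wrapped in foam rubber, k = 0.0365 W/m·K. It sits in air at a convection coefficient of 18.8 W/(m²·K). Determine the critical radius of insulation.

For a sphere r_cr = 2k/h = 2×0.0365/18.8
r_cr = 3.88 mm; since the bare radius (14 mm) is above r_cr, any added insulation will reduce heat loss.

r_cr ≈ 3.88 mm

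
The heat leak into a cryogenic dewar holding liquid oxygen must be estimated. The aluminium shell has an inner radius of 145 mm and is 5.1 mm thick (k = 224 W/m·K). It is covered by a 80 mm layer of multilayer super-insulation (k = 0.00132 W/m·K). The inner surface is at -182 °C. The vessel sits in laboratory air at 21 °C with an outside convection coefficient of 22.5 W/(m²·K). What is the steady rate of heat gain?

Each spherical layer contributes R = (1/r_i − 1/r_o)/(4πk):
R_aluminium shell = (1/0.145 − 1/0.1501)/(4π×224) = 8.325×10^-5 K/W
R_multilayer super-insulation = (1/0.1501 − 1/0.2301)/(4π×0.00132) = 139.6 K/W
R_outer film = 1/(h·4πr_o²) = 1/(22.5×4π×0.2301²) = 0.0668 K/W
R_total = 139.7 K/W
Q = ΔT/R_total = 203/139.7

Q ≈ 1.45 W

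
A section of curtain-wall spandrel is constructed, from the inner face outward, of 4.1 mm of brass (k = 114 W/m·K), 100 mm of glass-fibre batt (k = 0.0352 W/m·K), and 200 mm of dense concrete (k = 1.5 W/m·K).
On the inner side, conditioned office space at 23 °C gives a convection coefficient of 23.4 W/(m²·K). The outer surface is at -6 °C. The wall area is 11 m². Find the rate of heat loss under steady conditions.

Treating each layer as a thermal resistance in series:
R_inner film = 1/(h_i·A) = 1/(23.4×11) = 0.003885 K/W
R_brass = L/(kA) = 0.0041/(114×11) = 3.27×10^-6 K/W
R_glass-fibre batt = L/(kA) = 0.1/(0.0352×11) = 0.2583 K/W
R_dense concrete = L/(kA) = 0.2/(1.5×11) = 0.01212 K/W
R_total = 0.2743 K/W
Q = ΔT / R_total = 29 / 0.2743

Q ≈ 106 W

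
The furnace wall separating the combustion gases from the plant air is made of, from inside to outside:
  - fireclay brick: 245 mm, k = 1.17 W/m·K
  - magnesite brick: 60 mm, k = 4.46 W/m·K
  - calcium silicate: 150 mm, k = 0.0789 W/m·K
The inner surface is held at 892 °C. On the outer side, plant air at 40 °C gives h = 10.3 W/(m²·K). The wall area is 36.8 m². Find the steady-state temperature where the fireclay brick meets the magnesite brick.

Model the wall as resistances in series:
R_fireclay brick = L/(kA) = 0.245/(1.17×36.8) = 0.00569 K/W
R_magnesite brick = L/(kA) = 0.06/(4.46×36.8) = 3.656×10^-4 K/W
R_calcium silicate = L/(kA) = 0.15/(0.0789×36.8) = 0.05166 K/W
R_outer film = 1/(h_o·A) = 1/(10.3×36.8) = 0.002638 K/W
R_total = 0.06036 K/W;  Q = ΔT/R_total = 852/0.06036 = 14120 W
T_interface = T_inner − Q·ΣR(inner→interface) = 892 − 14100×0.00569

T ≈ 812 °C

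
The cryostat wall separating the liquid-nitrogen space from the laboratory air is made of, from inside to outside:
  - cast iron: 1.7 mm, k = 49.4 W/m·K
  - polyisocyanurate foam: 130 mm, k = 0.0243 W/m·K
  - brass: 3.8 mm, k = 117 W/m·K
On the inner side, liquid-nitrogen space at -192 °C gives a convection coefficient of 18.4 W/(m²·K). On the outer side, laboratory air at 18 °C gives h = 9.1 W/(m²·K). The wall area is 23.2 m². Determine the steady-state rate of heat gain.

Q ≈ 884 W

Model the wall as resistances in series:
R_inner film = 1/(h_i·A) = 1/(18.4×23.2) = 0.002343 K/W
R_cast iron = L/(kA) = 0.0017/(49.4×23.2) = 1.483×10^-6 K/W
R_polyisocyanurate foam = L/(kA) = 0.13/(0.0243×23.2) = 0.2306 K/W
R_brass = L/(kA) = 0.0038/(117×23.2) = 1.4×10^-6 K/W
R_outer film = 1/(h_o·A) = 1/(9.1×23.2) = 0.004737 K/W
R_total = 0.2377 K/W
Q = ΔT / R_total = 210 / 0.2377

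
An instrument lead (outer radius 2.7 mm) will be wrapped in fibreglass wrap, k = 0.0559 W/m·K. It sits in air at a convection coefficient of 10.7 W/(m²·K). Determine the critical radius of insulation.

r_cr ≈ 5.22 mm

For a cylinder r_cr = k/h = 0.0559/10.7
r_cr = 5.22 mm; since the bare radius (2.7 mm) is below r_cr, adding a thin layer of insulation will *increase* heat loss.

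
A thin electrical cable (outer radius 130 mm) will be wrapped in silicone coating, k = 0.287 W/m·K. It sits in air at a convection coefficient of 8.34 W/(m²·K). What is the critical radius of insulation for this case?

For a cylinder r_cr = k/h = 0.287/8.34
r_cr = 34.4 mm; since the bare radius (130 mm) is above r_cr, any added insulation will reduce heat loss.

r_cr ≈ 34.4 mm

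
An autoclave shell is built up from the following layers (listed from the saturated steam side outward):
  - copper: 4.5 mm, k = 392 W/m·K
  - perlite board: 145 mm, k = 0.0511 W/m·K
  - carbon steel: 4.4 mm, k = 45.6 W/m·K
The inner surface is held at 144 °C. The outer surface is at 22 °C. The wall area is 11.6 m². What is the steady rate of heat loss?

Thermal resistances in series:
R_copper = L/(kA) = 0.0045/(392×11.6) = 9.896×10^-7 K/W
R_perlite board = L/(kA) = 0.145/(0.0511×11.6) = 0.2446 K/W
R_carbon steel = L/(kA) = 0.0044/(45.6×11.6) = 8.318×10^-6 K/W
R_total = 0.2446 K/W
Q = ΔT / R_total = 122 / 0.2446

Q ≈ 499 W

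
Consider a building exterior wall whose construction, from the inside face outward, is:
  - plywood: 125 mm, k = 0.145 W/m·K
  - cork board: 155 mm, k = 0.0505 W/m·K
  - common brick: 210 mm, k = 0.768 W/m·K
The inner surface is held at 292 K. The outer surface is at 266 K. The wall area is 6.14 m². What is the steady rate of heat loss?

Model the wall as resistances in series:
R_plywood = L/(kA) = 0.125/(0.145×6.14) = 0.1404 K/W
R_cork board = L/(kA) = 0.155/(0.0505×6.14) = 0.4999 K/W
R_common brick = L/(kA) = 0.21/(0.768×6.14) = 0.04453 K/W
R_total = 0.6848 K/W
Q = ΔT / R_total = 26 / 0.6848

Q ≈ 38 W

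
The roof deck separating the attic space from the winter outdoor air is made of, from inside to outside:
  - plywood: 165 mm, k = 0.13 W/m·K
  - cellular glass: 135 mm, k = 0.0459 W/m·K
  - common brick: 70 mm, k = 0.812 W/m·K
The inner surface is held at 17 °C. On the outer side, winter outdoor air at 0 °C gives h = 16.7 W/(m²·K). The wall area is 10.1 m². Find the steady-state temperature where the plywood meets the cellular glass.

T ≈ 12 °C

Treating each layer as a thermal resistance in series:
R_plywood = L/(kA) = 0.165/(0.13×10.1) = 0.1257 K/W
R_cellular glass = L/(kA) = 0.135/(0.0459×10.1) = 0.2912 K/W
R_common brick = L/(kA) = 0.07/(0.812×10.1) = 0.008535 K/W
R_outer film = 1/(h_o·A) = 1/(16.7×10.1) = 0.005929 K/W
R_total = 0.4313 K/W;  Q = ΔT/R_total = 17/0.4313 = 39.41 W
T_interface = T_inner − Q·ΣR(inner→interface) = 17 − 39.4×0.1257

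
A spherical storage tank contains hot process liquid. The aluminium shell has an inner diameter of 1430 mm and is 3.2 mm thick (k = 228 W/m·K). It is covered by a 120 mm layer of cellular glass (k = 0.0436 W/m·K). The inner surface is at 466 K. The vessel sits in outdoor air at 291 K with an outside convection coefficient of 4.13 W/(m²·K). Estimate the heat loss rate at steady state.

Q ≈ 447 W

Radial (spherical) resistances in series:
R_aluminium shell = (1/0.715 − 1/0.7182)/(4π×228) = 2.175×10^-6 K/W
R_cellular glass = (1/0.7182 − 1/0.8382)/(4π×0.0436) = 0.3638 K/W
R_outer film = 1/(h·4πr_o²) = 1/(4.13×4π×0.8382²) = 0.02742 K/W
R_total = 0.3913 K/W
Q = ΔT/R_total = 175/0.3913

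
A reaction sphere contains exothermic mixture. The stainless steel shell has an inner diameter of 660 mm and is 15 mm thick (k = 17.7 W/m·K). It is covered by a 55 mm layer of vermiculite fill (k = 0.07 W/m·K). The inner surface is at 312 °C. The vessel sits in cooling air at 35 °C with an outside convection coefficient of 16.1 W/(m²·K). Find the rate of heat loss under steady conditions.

Q ≈ 572 W

Each spherical layer contributes R = (1/r_i − 1/r_o)/(4πk):
R_stainless steel shell = (1/0.33 − 1/0.345)/(4π×17.7) = 5.923×10^-4 K/W
R_vermiculite fill = (1/0.345 − 1/0.4)/(4π×0.07) = 0.4531 K/W
R_outer film = 1/(h·4πr_o²) = 1/(16.1×4π×0.4²) = 0.03089 K/W
R_total = 0.4846 K/W
Q = ΔT/R_total = 277/0.4846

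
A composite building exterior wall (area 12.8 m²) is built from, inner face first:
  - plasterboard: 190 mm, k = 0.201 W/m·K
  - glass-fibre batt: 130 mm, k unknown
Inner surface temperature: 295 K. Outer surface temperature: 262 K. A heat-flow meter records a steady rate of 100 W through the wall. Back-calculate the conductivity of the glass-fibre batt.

Treating each layer as a thermal resistance in series:
R_plasterboard = L/(kA) = 0.19/(0.201×12.8) = 0.07385 K/W
Sum of known resistances R_other = 0.07385 K/W
Total R = ΔT/Q = 33/100 = 0.33 K/W
R_glass-fibre batt = R_total − R_other = 0.2562 K/W
k = L/(R·A) = 0.13/(0.2562×12.8)

k ≈ 0.0396 W/(m·K)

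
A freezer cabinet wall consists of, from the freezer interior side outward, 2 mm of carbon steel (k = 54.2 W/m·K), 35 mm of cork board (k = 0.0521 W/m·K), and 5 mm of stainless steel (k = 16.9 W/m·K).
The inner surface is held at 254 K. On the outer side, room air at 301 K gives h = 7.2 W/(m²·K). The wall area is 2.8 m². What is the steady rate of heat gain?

Q ≈ 162 W

Using the resistance-network approach (series):
R_carbon steel = L/(kA) = 0.002/(54.2×2.8) = 1.318×10^-5 K/W
R_cork board = L/(kA) = 0.035/(0.0521×2.8) = 0.2399 K/W
R_stainless steel = L/(kA) = 0.005/(16.9×2.8) = 1.057×10^-4 K/W
R_outer film = 1/(h_o·A) = 1/(7.2×2.8) = 0.0496 K/W
R_total = 0.2896 K/W
Q = ΔT / R_total = 47 / 0.2896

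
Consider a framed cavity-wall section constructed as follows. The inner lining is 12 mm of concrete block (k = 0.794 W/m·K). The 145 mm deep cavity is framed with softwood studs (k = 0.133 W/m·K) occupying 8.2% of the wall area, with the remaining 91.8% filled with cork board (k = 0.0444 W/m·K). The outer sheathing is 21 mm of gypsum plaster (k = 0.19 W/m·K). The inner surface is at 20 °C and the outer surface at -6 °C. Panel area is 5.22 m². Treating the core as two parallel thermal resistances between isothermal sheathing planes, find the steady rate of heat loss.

Sheathing layers in series; stud and cavity paths in parallel between them.
R_inner = 0.012/(0.794×5.22) = 0.002895 K/W
R_stud  = 0.145/(0.133×0.082×5.22) = 2.547 K/W
R_cav   = 0.145/(0.0444×0.918×5.22) = 0.6815 K/W
1/R_core = 1/R_stud + 1/R_cav → R_core = 0.5376 K/W
R_outer = 0.021/(0.19×5.22) = 0.02117 K/W
R_total = 0.5617 K/W
Q = ΔT/R_total = 26/0.5617

Q ≈ 46.3 W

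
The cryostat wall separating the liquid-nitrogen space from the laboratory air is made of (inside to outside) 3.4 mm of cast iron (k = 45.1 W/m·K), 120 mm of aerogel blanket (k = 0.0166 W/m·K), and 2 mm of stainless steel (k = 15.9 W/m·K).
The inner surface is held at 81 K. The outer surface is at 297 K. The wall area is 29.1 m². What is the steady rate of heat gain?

Q ≈ 869 W

Using the resistance-network approach (series):
R_cast iron = L/(kA) = 0.0034/(45.1×29.1) = 2.591×10^-6 K/W
R_aerogel blanket = L/(kA) = 0.12/(0.0166×29.1) = 0.2484 K/W
R_stainless steel = L/(kA) = 0.002/(15.9×29.1) = 4.323×10^-6 K/W
R_total = 0.2484 K/W
Q = ΔT / R_total = 216 / 0.2484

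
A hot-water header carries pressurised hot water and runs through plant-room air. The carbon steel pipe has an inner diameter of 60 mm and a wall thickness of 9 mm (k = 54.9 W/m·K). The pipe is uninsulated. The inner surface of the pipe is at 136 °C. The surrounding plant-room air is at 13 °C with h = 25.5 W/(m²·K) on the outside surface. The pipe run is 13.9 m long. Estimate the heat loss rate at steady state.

Treating each annulus and film as a series resistance:
R_carbon steel pipe wall = ln(39/30)/(2π×54.9×13.9) = 5.472×10^-5 K/W
R_outer film = 1/(h_o·2πr_oL) = 1/(25.5×2π×0.039×13.9) = 0.01151 K/W
R_total = 0.01157 K/W
Q = ΔT/R_total = 123/0.01157

Q ≈ 10600 W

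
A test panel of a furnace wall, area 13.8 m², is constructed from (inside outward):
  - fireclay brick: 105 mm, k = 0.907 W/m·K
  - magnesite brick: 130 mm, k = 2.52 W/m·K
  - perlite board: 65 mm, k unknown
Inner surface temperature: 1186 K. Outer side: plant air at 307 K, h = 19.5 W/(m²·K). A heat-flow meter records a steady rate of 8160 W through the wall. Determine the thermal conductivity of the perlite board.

k ≈ 0.0513 W/(m·K)

Treating each layer as a thermal resistance in series:
R_fireclay brick = L/(kA) = 0.105/(0.907×13.8) = 0.008389 K/W
R_magnesite brick = L/(kA) = 0.13/(2.52×13.8) = 0.003738 K/W
R_outer film = 1/(h_o·A) = 1/(19.5×13.8) = 0.003716 K/W
Sum of known resistances R_other = 0.01584 K/W
Total R = ΔT/Q = 879/8160 = 0.1077 K/W
R_perlite board = R_total − R_other = 0.09188 K/W
k = L/(R·A) = 0.065/(0.09188×13.8)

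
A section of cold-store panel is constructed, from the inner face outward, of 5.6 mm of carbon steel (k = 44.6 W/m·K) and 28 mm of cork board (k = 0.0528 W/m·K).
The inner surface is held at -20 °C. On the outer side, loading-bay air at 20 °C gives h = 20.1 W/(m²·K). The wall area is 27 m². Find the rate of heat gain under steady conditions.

Q ≈ 1860 W

Treating each layer as a thermal resistance in series:
R_carbon steel = L/(kA) = 0.0056/(44.6×27) = 4.65×10^-6 K/W
R_cork board = L/(kA) = 0.028/(0.0528×27) = 0.01964 K/W
R_outer film = 1/(h_o·A) = 1/(20.1×27) = 0.001843 K/W
R_total = 0.02149 K/W
Q = ΔT / R_total = 40 / 0.02149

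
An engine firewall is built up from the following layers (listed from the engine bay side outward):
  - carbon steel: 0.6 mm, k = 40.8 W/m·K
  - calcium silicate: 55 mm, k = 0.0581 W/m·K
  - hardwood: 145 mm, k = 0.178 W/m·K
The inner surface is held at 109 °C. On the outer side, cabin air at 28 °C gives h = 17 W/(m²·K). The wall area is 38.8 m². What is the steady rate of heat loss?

Treating each layer as a thermal resistance in series:
R_carbon steel = L/(kA) = 0.0006/(40.8×38.8) = 3.79×10^-7 K/W
R_calcium silicate = L/(kA) = 0.055/(0.0581×38.8) = 0.0244 K/W
R_hardwood = L/(kA) = 0.145/(0.178×38.8) = 0.021 K/W
R_outer film = 1/(h_o·A) = 1/(17×38.8) = 0.001516 K/W
R_total = 0.04691 K/W
Q = ΔT / R_total = 81 / 0.04691

Q ≈ 1730 W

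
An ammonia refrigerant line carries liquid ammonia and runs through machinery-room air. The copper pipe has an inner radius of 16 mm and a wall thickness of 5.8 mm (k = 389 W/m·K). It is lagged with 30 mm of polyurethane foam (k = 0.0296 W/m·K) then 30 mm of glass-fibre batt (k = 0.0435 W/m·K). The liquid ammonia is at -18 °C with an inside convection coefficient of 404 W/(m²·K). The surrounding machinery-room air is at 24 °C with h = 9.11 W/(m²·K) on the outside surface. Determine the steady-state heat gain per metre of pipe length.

Treating each annulus and film as a series resistance:
R_inner film = 1/(h_i·2πr₁L) = 1/(404×2π×0.016×1) = 0.02462 K/W
R_copper pipe wall = ln(21.8/16)/(2π×389×1) = 1.266×10^-4 K/W
R_polyurethane foam = ln(51.8/21.8)/(2π×0.0296×1) = 4.654 K/W
R_glass-fibre batt = ln(81.8/51.8)/(2π×0.0435×1) = 1.672 K/W
R_outer film = 1/(h_o·2πr_oL) = 1/(9.11×2π×0.0818×1) = 0.2136 K/W
R_total = 6.564 K/W
Q = ΔT/R_total = 42/6.564

q′ ≈ 6.4 W/m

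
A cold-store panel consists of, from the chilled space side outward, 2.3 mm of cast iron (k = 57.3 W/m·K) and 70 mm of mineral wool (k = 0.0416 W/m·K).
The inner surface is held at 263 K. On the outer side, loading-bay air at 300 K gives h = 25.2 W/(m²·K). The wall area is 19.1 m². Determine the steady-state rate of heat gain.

Q ≈ 410 W

Series thermal resistances:
R_cast iron = L/(kA) = 0.0023/(57.3×19.1) = 2.102×10^-6 K/W
R_mineral wool = L/(kA) = 0.07/(0.0416×19.1) = 0.0881 K/W
R_outer film = 1/(h_o·A) = 1/(25.2×19.1) = 0.002078 K/W
R_total = 0.09018 K/W
Q = ΔT / R_total = 37 / 0.09018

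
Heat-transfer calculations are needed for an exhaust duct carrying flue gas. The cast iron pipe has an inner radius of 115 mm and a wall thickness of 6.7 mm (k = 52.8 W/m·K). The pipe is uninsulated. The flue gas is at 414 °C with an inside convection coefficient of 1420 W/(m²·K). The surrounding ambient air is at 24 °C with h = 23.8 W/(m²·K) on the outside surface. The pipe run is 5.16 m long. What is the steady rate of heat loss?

Cylindrical conduction, so R = ln(r₂/r₁)/(2πkL) per layer, in series:
R_inner film = 1/(h_i·2πr₁L) = 1/(1420×2π×0.115×5.16) = 1.889×10^-4 K/W
R_cast iron pipe wall = ln(121.7/115)/(2π×52.8×5.16) = 3.308×10^-5 K/W
R_outer film = 1/(h_o·2πr_oL) = 1/(23.8×2π×0.1217×5.16) = 0.01065 K/W
R_total = 0.01087 K/W
Q = ΔT/R_total = 390/0.01087

Q ≈ 35900 W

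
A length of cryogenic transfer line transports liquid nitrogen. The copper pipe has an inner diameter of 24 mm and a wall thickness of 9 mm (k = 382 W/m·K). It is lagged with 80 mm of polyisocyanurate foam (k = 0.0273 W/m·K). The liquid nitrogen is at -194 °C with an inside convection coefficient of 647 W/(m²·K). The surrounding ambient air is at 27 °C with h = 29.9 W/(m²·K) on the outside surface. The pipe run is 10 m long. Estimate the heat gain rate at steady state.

Q ≈ 239 W

Treating each annulus and film as a series resistance:
R_inner film = 1/(h_i·2πr₁L) = 1/(647×2π×0.012×10) = 0.00205 K/W
R_copper pipe wall = ln(21/12)/(2π×382×10) = 2.332×10^-5 K/W
R_polyisocyanurate foam = ln(101/21)/(2π×0.0273×10) = 0.9156 K/W
R_outer film = 1/(h_o·2πr_oL) = 1/(29.9×2π×0.101×10) = 0.00527 K/W
R_total = 0.923 K/W
Q = ΔT/R_total = 221/0.923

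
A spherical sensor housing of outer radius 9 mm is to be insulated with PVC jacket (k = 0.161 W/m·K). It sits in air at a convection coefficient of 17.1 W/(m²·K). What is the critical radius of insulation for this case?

For a sphere r_cr = 2k/h = 2×0.161/17.1
r_cr = 18.8 mm; since the bare radius (9 mm) is below r_cr, adding a thin layer of insulation will *increase* heat loss.

r_cr ≈ 18.8 mm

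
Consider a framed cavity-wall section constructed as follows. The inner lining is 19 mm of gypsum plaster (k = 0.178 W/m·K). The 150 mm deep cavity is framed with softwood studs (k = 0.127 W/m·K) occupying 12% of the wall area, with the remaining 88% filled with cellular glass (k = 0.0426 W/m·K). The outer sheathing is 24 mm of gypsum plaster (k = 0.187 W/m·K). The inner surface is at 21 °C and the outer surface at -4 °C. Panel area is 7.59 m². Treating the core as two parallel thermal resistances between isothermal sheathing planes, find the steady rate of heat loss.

Q ≈ 61.6 W

Sheathing layers in series; stud and cavity paths in parallel between them.
R_inner = 0.019/(0.178×7.59) = 0.01406 K/W
R_stud  = 0.15/(0.127×0.12×7.59) = 1.297 K/W
R_cav   = 0.15/(0.0426×0.88×7.59) = 0.5272 K/W
1/R_core = 1/R_stud + 1/R_cav → R_core = 0.3748 K/W
R_outer = 0.024/(0.187×7.59) = 0.01691 K/W
R_total = 0.4058 K/W
Q = ΔT/R_total = 25/0.4058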